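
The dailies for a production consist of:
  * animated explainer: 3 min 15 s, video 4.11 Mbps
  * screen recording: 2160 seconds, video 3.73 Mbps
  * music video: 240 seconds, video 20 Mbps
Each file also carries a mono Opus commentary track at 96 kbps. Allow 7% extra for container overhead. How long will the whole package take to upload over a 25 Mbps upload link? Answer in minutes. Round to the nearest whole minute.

10 minutes

Audio: 96 kbps = 0.096 Mbps.
animated explainer: 4.206 Mbps × 195 s × 1.07 = 877.6 Mb
screen recording: 3.826 Mbps × 2160 s × 1.07 = 8842.7 Mb
music video: 20.096 Mbps × 240 s × 1.07 = 5160.7 Mb
Total: 14880.9 Mb = 1860.1 MB.
At 25 Mbps: 14880.9 / 25 = 595 s ≈ 9.92 minutes.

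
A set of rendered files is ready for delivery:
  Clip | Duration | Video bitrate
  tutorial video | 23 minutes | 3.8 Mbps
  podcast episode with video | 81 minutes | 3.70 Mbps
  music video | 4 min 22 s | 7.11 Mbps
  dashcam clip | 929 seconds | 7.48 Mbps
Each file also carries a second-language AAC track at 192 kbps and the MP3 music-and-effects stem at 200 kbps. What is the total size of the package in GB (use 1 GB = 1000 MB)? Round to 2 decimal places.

4.37 GB

Audio total: 192 + 200 = 392 kbps = 0.392 Mbps.
tutorial video: 4.192 Mbps × 1380 s = 5785.0 Mb
podcast episode with video: 4.092 Mbps × 4860 s = 19887.1 Mb
music video: 7.502 Mbps × 262 s = 1965.5 Mb
dashcam clip: 7.872 Mbps × 929 s = 7313.1 Mb
Total: 34950.7 Mb = 4368.8 MB.
= 4.369 GB.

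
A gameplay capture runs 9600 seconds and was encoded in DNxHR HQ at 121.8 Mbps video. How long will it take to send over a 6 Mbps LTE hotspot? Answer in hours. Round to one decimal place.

54.1 hours

File: 121.800 Mbps × 9600 s = 1169280.0 Mb.
At 6 Mbps: 1169280.0 / 6 = 194880.0 s ≈ 54.1 hours.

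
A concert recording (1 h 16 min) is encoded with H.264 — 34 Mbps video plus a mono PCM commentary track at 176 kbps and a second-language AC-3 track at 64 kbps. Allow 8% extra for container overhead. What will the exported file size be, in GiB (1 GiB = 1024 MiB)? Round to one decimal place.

1 h 16 min = 76 min = 4560 s
Audio total: 176 + 64 = 240 kbps = 0.240 Mbps.
Total bitrate: 34 + 0.240 = 34.240 Mbps.
Stream data: 34.240 Mbps × 4560 s = 156134.4 Mb.
With 8% container overhead: ×1.08.
168,625 Mb = 21,078,144,000 bytes ÷ 1,073,741,824 = 19.63 GiB.

19.6 GiB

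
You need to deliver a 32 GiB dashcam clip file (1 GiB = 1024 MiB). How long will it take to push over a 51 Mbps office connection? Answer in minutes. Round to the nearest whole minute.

90 minutes

File: 32 GiB = 274877.9 Mb.
At 51 Mbps: 274877.9 / 51 = 5389.8 s ≈ 89.8 minutes.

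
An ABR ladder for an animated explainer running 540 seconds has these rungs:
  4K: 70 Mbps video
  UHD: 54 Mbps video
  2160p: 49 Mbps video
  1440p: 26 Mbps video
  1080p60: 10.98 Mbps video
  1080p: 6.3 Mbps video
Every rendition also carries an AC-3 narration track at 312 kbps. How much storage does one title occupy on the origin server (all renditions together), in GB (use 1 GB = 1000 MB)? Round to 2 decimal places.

Audio: 312 kbps = 0.312 Mbps.
Sum of rendition bitrates: (70+0.312) + (54+0.312) + (49+0.312) + (26+0.312) + (10.98+0.312) + (6.3+0.312) = 218.152 Mbps.
× 540 s = 117,802 Mb = 14,725 MB = 14.73 GB.

14.73 GB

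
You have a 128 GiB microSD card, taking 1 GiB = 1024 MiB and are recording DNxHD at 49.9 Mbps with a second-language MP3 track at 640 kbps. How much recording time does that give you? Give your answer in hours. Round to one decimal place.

Audio: 640 kbps = 0.640 Mbps.
Total bitrate: 49.9 + 0.640 = 50.540 Mbps.
Capacity: 128 GiB = 1,099,512 Mb.
Recording time: 1,099,512 / 50.540 = 21,755 s ≈ 6.04 hours.

6.0 hours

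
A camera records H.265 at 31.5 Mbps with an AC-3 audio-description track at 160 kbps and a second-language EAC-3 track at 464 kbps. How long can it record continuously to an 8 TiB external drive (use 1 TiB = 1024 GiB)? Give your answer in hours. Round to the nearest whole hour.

608 hours

Audio total: 160 + 464 = 624 kbps = 0.624 Mbps.
Total bitrate: 31.5 + 0.624 = 32.124 Mbps.
Capacity: 8 TiB = 70,368,744 Mb.
Recording time: 70,368,744 / 32.124 = 2,190,535 s ≈ 608 hours.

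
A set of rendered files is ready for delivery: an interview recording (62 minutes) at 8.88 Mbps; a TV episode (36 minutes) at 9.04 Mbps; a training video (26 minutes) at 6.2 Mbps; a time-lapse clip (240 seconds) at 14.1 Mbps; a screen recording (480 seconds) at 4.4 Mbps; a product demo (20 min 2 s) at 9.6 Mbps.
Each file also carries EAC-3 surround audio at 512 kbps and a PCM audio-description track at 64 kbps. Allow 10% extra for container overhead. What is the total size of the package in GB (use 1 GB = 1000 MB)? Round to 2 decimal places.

Audio total: 512 + 64 = 576 kbps = 0.576 Mbps.
interview recording: 9.456 Mbps × 3720 s × 1.10 = 38694.0 Mb
TV episode: 9.616 Mbps × 2160 s × 1.10 = 22847.6 Mb
training video: 6.776 Mbps × 1560 s × 1.10 = 11627.6 Mb
time-lapse clip: 14.676 Mbps × 240 s × 1.10 = 3874.5 Mb
screen recording: 4.976 Mbps × 480 s × 1.10 = 2627.3 Mb
product demo: 10.176 Mbps × 1202 s × 1.10 = 13454.7 Mb
Total: 93125.7 Mb = 11640.7 MB.
= 11.64 GB.

11.64 GB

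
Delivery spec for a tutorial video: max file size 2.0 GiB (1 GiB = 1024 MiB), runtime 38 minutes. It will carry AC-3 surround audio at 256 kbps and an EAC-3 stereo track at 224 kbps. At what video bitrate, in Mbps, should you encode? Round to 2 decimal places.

Budget: 2.0 GiB = 17179.9 Mb.
38 min = 2280 s
Total bitrate budget: 17179.9 Mb / 2280 s = 7.535 Mbps.
Audio total: 256 + 224 = 480 kbps = 0.480 Mbps.
Video: 7.535 − 0.480 = 7.055 Mbps.

7.06 Mbps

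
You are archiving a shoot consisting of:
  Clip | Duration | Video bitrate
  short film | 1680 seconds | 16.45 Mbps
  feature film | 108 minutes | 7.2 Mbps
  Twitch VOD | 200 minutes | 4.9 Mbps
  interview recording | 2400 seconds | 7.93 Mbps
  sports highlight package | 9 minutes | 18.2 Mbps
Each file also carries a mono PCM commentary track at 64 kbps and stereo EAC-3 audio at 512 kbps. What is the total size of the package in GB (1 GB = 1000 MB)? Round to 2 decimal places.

Audio total: 64 + 512 = 576 kbps = 0.576 Mbps.
short film: 17.026 Mbps × 1680 s = 28603.7 Mb
feature film: 7.776 Mbps × 6480 s = 50388.5 Mb
Twitch VOD: 5.476 Mbps × 12000 s = 65712.0 Mb
interview recording: 8.506 Mbps × 2400 s = 20414.4 Mb
sports highlight package: 18.776 Mbps × 540 s = 10139.0 Mb
Total: 175257.6 Mb = 21907.2 MB.
= 21.91 GB.

21.91 GB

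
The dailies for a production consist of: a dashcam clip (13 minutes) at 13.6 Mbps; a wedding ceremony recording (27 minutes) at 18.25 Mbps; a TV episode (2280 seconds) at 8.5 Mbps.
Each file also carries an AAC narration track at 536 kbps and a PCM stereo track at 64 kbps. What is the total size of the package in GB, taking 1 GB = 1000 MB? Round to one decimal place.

Audio total: 536 + 64 = 600 kbps = 0.600 Mbps.
dashcam clip: 14.200 Mbps × 780 s = 11076.0 Mb
wedding ceremony recording: 18.850 Mbps × 1620 s = 30537.0 Mb
TV episode: 9.100 Mbps × 2280 s = 20748.0 Mb
Total: 62361.0 Mb = 7795.1 MB.
= 7.795 GB.

7.8 GB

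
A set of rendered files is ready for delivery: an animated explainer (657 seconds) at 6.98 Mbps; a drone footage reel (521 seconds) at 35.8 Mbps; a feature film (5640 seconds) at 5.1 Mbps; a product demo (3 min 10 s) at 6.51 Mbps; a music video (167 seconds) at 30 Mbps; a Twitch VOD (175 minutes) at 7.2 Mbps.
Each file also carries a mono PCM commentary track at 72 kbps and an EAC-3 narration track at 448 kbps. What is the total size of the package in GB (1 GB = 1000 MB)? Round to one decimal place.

Audio total: 72 + 448 = 520 kbps = 0.520 Mbps.
animated explainer: 7.500 Mbps × 657 s = 4927.5 Mb
drone footage reel: 36.320 Mbps × 521 s = 18922.7 Mb
feature film: 5.620 Mbps × 5640 s = 31696.8 Mb
product demo: 7.030 Mbps × 190 s = 1335.7 Mb
music video: 30.520 Mbps × 167 s = 5096.8 Mb
Twitch VOD: 7.720 Mbps × 10500 s = 81060.0 Mb
Total: 143039.6 Mb = 17879.9 MB.
= 17.88 GB.

17.9 GB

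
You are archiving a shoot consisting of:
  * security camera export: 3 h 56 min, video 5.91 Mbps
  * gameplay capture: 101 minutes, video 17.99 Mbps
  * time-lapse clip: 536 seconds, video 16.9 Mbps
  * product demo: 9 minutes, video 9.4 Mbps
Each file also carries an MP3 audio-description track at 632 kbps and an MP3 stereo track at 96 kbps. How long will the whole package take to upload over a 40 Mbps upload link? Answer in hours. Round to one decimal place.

Audio total: 632 + 96 = 728 kbps = 0.728 Mbps.
security camera export: 6.638 Mbps × 14160 s = 93994.1 Mb
gameplay capture: 18.718 Mbps × 6060 s = 113431.1 Mb
time-lapse clip: 17.628 Mbps × 536 s = 9448.6 Mb
product demo: 10.128 Mbps × 540 s = 5469.1 Mb
Total: 222342.9 Mb = 27792.9 MB.
At 40 Mbps: 222342.9 / 40 = 5559 s ≈ 1.54 hours.

1.5 hours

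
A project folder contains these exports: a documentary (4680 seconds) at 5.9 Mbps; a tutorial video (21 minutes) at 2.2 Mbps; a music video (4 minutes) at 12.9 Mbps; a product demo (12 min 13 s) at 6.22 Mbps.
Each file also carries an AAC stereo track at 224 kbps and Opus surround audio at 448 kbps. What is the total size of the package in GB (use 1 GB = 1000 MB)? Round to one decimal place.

5.3 GB

Audio total: 224 + 448 = 672 kbps = 0.672 Mbps.
documentary: 6.572 Mbps × 4680 s = 30757.0 Mb
tutorial video: 2.872 Mbps × 1260 s = 3618.7 Mb
music video: 13.572 Mbps × 240 s = 3257.3 Mb
product demo: 6.892 Mbps × 733 s = 5051.8 Mb
Total: 42684.8 Mb = 5335.6 MB.
= 5.336 GB.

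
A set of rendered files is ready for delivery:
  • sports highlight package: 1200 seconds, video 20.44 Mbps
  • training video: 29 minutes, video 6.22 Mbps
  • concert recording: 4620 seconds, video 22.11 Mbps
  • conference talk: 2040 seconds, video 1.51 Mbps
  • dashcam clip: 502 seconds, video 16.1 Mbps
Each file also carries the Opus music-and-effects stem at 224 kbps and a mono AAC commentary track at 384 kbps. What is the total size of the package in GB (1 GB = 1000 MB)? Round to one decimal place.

Audio total: 224 + 384 = 608 kbps = 0.608 Mbps.
sports highlight package: 21.048 Mbps × 1200 s = 25257.6 Mb
training video: 6.828 Mbps × 1740 s = 11880.7 Mb
concert recording: 22.718 Mbps × 4620 s = 104957.2 Mb
conference talk: 2.118 Mbps × 2040 s = 4320.7 Mb
dashcam clip: 16.708 Mbps × 502 s = 8387.4 Mb
Total: 154803.6 Mb = 19350.5 MB.
= 19.35 GB.

19.4 GB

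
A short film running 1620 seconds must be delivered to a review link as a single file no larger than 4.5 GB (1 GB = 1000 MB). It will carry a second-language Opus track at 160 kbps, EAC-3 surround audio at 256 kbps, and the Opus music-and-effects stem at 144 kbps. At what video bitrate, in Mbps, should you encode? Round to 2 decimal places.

Budget: 4.5 GB = 36000.0 Mb.
Total bitrate budget: 36000.0 Mb / 1620 s = 22.222 Mbps.
Audio total: 160 + 256 + 144 = 560 kbps = 0.560 Mbps.
Video: 22.222 − 0.560 = 21.662 Mbps.

21.66 Mbps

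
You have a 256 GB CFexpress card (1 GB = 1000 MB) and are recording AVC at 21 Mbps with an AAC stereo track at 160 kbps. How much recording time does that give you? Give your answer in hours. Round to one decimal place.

Audio: 160 kbps = 0.160 Mbps.
Total bitrate: 21 + 0.160 = 21.160 Mbps.
Capacity: 256 GB = 2,048,000 Mb.
Recording time: 2,048,000 / 21.160 = 96,786 s ≈ 26.9 hours.

26.9 hours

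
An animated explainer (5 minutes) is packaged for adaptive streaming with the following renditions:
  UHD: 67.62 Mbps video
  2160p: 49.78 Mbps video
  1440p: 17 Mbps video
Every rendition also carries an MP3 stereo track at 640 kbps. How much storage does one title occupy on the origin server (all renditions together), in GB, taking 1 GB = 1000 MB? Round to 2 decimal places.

5 min = 300 s
Audio: 640 kbps = 0.640 Mbps.
Sum of rendition bitrates: (67.62+0.640) + (49.78+0.640) + (17+0.640) = 136.320 Mbps.
× 300 s = 40,896 Mb = 5,112 MB = 5.112 GB.

5.11 GB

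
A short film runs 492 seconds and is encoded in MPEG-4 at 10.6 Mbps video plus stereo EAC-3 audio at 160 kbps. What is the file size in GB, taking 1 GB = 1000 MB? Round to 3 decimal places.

Audio: 160 kbps = 0.160 Mbps.
Total bitrate: 10.6 + 0.160 = 10.760 Mbps.
Stream data: 10.760 Mbps × 492 s = 5293.9 Mb.
5,294 Mb ÷ 8 = 661.7 MB → 0.6617 GB.

0.662 GB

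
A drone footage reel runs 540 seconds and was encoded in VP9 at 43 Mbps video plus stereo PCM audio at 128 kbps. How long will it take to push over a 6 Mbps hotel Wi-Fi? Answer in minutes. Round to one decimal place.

64.7 minutes

Audio: 128 kbps = 0.128 Mbps.
Total bitrate: 43.128 Mbps.
File: 43.128 Mbps × 540 s = 23289.1 Mb.
At 6 Mbps: 23289.1 / 6 = 3881.5 s ≈ 64.7 minutes.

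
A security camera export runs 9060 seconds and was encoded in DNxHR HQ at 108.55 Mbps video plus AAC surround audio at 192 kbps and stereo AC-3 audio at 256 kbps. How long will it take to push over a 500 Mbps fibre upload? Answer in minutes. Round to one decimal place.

Audio total: 192 + 256 = 448 kbps = 0.448 Mbps.
Total bitrate: 108.998 Mbps.
File: 108.998 Mbps × 9060 s = 987521.9 Mb.
At 500 Mbps: 987521.9 / 500 = 1975.0 s ≈ 32.9 minutes.

32.9 minutes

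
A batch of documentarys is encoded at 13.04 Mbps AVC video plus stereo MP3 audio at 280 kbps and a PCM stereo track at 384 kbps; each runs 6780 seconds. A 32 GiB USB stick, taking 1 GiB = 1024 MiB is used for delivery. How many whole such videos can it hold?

Audio total: 280 + 384 = 664 kbps = 0.664 Mbps.
Total bitrate: 13.704 Mbps.
Per item: 13.704 Mbps × 6780 s = 92,913 Mb = 11,614 MB.
Capacity: 32 GiB = 274,878 Mb; 2.96 items → 2 complete.

2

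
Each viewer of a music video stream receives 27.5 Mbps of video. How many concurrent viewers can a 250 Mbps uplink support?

9

250 Mbps = 250.0 Mbps; 250.0 / 27.500 = 9.09 → 9 viewers.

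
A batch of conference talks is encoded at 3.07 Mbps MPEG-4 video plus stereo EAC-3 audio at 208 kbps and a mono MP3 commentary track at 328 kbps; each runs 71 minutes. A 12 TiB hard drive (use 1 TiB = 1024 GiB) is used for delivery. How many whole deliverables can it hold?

6871

71 min = 4260 s
Audio total: 208 + 328 = 536 kbps = 0.536 Mbps.
Total bitrate: 3.606 Mbps.
Per item: 3.606 Mbps × 4260 s = 15,362 Mb = 1,920 MB.
Capacity: 12 TiB = 105,553,116 Mb; 6871.25 items → 6871 complete.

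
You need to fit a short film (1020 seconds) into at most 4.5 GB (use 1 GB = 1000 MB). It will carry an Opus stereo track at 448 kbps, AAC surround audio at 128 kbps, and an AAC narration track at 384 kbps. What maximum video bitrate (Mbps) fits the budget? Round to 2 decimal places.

Budget: 4.5 GB = 36000.0 Mb.
Total bitrate budget: 36000.0 Mb / 1020 s = 35.294 Mbps.
Audio total: 448 + 128 + 384 = 960 kbps = 0.960 Mbps.
Video: 35.294 − 0.960 = 34.334 Mbps.

34.33 Mbps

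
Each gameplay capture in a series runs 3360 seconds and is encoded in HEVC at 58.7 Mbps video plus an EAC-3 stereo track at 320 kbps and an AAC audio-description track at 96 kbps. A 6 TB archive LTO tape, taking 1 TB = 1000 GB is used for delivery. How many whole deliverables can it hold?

Audio total: 320 + 96 = 416 kbps = 0.416 Mbps.
Total bitrate: 59.116 Mbps.
Per item: 59.116 Mbps × 3360 s = 198,630 Mb = 24,829 MB.
Capacity: 6 TB = 48,000,000 Mb; 241.66 items → 241 complete.

241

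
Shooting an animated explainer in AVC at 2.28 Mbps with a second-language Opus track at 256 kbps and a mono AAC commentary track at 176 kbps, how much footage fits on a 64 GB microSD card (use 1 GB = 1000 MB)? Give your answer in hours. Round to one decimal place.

Audio total: 256 + 176 = 432 kbps = 0.432 Mbps.
Total bitrate: 2.28 + 0.432 = 2.712 Mbps.
Capacity: 64 GB = 512,000 Mb.
Recording time: 512,000 / 2.712 = 188,791 s ≈ 52.4 hours.

52.4 hours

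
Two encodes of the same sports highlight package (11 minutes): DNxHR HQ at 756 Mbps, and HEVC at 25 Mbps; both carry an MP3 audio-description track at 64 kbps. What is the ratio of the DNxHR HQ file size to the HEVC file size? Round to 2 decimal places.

30.17

11 min = 660 s
Audio: 64 kbps = 0.064 Mbps.
DNxHR HQ: 756.064 Mbps × 660 s = 499002.2 Mb = 58.092 GiB.
HEVC: 25.064 Mbps × 660 s = 16542.2 Mb = 1.926 GiB.
Ratio: 58.092 / 1.926 = 30.165.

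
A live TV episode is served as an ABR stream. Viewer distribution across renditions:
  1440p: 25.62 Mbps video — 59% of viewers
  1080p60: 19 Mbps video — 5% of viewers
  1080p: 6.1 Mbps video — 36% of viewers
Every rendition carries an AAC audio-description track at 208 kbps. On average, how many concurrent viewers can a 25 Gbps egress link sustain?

1353

Audio: 208 kbps = 0.208 Mbps.
Average per-viewer bitrate: 0.59×25.828 + 0.05×19.208 + 0.36×6.308 = 18.470 Mbps.
25 Gbps = 25,000 Mbps; 25,000 / 18.470 = 1353.56 → 1353.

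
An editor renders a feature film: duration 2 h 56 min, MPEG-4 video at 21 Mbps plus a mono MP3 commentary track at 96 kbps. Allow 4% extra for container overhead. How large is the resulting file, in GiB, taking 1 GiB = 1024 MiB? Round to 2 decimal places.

2 h 56 min = 176 min = 10560 s
Audio: 96 kbps = 0.096 Mbps.
Total bitrate: 21 + 0.096 = 21.096 Mbps.
Stream data: 21.096 Mbps × 10560 s = 222773.8 Mb.
With 4% container overhead: ×1.04.
231,685 Mb = 28,960,588,800 bytes ÷ 1,073,741,824 = 26.97 GiB.

26.97 GiB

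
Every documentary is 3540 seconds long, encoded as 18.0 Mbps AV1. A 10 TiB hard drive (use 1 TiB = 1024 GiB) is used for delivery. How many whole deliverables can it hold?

Per item: 18.000 Mbps × 3540 s = 63,720 Mb = 7,965 MB.
Capacity: 10 TiB = 87,960,930 Mb; 1380.43 items → 1380 complete.

1380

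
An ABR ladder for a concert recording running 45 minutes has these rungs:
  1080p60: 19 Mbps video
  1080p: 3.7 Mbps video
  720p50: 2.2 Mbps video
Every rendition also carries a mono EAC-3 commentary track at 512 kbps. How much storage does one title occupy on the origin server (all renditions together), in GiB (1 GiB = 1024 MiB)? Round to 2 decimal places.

45 min = 2700 s
Audio: 512 kbps = 0.512 Mbps.
Sum of rendition bitrates: (19+0.512) + (3.7+0.512) + (2.2+0.512) = 26.436 Mbps.
× 2700 s = 71,377 Mb = 8,922 MB = 8.309 GiB.

8.31 GiB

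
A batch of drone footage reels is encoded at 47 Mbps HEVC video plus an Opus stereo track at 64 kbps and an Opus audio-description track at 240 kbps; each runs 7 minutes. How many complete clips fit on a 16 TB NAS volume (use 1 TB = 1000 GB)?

6442

7 min = 420 s
Audio total: 64 + 240 = 304 kbps = 0.304 Mbps.
Total bitrate: 47.304 Mbps.
Per item: 47.304 Mbps × 420 s = 19,868 Mb = 2,483 MB.
Capacity: 16 TB = 128,000,000 Mb; 6442.62 items → 6442 complete.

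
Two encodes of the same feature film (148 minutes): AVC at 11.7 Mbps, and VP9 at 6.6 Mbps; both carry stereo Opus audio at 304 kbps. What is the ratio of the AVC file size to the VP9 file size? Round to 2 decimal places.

1.74

148 min = 8880 s
Audio: 304 kbps = 0.304 Mbps.
AVC: 12.004 Mbps × 8880 s = 106595.5 Mb = 12.409 GiB.
VP9: 6.904 Mbps × 8880 s = 61307.5 Mb = 7.137 GiB.
Ratio: 12.409 / 7.137 = 1.739.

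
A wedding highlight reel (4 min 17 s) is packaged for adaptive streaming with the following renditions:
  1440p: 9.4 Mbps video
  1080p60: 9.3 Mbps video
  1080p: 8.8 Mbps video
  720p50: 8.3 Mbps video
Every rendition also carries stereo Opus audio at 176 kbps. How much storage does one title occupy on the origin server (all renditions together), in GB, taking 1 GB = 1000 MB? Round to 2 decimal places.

1.17 GB

4 min 17 s = 257 s
Audio: 176 kbps = 0.176 Mbps.
Sum of rendition bitrates: (9.4+0.176) + (9.3+0.176) + (8.8+0.176) + (8.3+0.176) = 36.504 Mbps.
× 257 s = 9,382 Mb = 1,173 MB = 1.173 GB.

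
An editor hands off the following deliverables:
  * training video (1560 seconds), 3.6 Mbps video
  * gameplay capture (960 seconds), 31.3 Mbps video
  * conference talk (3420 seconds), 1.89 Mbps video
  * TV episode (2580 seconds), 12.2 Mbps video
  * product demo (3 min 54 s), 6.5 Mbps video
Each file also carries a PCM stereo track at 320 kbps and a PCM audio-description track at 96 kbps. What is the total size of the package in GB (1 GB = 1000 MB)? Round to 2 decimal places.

9.85 GB

Audio total: 320 + 96 = 416 kbps = 0.416 Mbps.
training video: 4.016 Mbps × 1560 s = 6265.0 Mb
gameplay capture: 31.716 Mbps × 960 s = 30447.4 Mb
conference talk: 2.306 Mbps × 3420 s = 7886.5 Mb
TV episode: 12.616 Mbps × 2580 s = 32549.3 Mb
product demo: 6.916 Mbps × 234 s = 1618.3 Mb
Total: 78766.5 Mb = 9845.8 MB.
= 9.846 GB.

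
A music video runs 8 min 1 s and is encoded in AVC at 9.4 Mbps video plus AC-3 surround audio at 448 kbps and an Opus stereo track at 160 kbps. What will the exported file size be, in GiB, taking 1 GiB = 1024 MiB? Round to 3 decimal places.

0.560 GiB

8 min 1 s = 481 s
Audio total: 448 + 160 = 608 kbps = 0.608 Mbps.
Total bitrate: 9.4 + 0.608 = 10.008 Mbps.
Stream data: 10.008 Mbps × 481 s = 4813.8 Mb.
4,814 Mb = 601,731,000 bytes ÷ 1,073,741,824 = 0.5604 GiB.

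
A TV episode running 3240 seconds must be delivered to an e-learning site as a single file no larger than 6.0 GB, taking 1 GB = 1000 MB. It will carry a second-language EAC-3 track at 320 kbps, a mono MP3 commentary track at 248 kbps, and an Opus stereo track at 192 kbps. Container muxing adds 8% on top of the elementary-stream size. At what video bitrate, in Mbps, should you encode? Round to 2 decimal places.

Budget: 6.0 GB = 48000.0 Mb.
Stream payload after overhead: 48000.0 / 1.08 = 44444.4 Mb.
Total bitrate budget: 44444.4 Mb / 3240 s = 13.717 Mbps.
Audio total: 320 + 248 + 192 = 760 kbps = 0.760 Mbps.
Video: 13.717 − 0.760 = 12.957 Mbps.

12.96 Mbps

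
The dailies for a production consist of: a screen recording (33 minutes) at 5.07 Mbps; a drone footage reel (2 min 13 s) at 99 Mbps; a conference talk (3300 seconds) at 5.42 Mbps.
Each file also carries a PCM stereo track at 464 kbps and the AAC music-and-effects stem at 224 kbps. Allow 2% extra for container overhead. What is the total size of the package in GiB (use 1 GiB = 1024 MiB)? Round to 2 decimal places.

Audio total: 464 + 224 = 688 kbps = 0.688 Mbps.
screen recording: 5.758 Mbps × 1980 s × 1.02 = 11628.9 Mb
drone footage reel: 99.688 Mbps × 133 s × 1.02 = 13523.7 Mb
conference talk: 6.108 Mbps × 3300 s × 1.02 = 20559.5 Mb
Total: 45712.1 Mb = 5714.0 MB.
= 5.322 GiB.

5.32 GiB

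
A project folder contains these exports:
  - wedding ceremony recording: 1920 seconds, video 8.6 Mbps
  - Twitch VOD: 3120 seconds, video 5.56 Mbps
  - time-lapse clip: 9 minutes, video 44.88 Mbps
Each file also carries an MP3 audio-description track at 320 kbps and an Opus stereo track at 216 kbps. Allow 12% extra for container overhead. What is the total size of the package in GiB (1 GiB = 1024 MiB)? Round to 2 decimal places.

7.96 GiB

Audio total: 320 + 216 = 536 kbps = 0.536 Mbps.
wedding ceremony recording: 9.136 Mbps × 1920 s × 1.12 = 19646.1 Mb
Twitch VOD: 6.096 Mbps × 3120 s × 1.12 = 21301.9 Mb
time-lapse clip: 45.416 Mbps × 540 s × 1.12 = 27467.6 Mb
Total: 68415.5 Mb = 8551.9 MB.
= 7.965 GiB.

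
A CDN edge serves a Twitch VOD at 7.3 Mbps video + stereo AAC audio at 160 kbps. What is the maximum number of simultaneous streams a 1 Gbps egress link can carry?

134

Audio: 160 kbps = 0.160 Mbps.
Per-viewer media rate: 7.460 Mbps.
1 Gbps = 1,000 Mbps; 1,000 / 7.460 = 134.05 → 134 viewers.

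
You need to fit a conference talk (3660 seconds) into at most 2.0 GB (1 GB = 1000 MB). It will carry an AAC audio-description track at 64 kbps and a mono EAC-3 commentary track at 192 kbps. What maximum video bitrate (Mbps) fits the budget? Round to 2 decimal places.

Budget: 2.0 GB = 16000.0 Mb.
Total bitrate budget: 16000.0 Mb / 3660 s = 4.372 Mbps.
Audio total: 64 + 192 = 256 kbps = 0.256 Mbps.
Video: 4.372 − 0.256 = 4.116 Mbps.

4.12 Mbps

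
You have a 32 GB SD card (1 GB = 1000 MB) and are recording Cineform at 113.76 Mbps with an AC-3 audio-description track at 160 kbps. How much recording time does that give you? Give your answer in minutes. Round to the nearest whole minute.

Audio: 160 kbps = 0.160 Mbps.
Total bitrate: 113.76 + 0.160 = 113.920 Mbps.
Capacity: 32 GB = 256,000 Mb.
Recording time: 256,000 / 113.920 = 2,247 s ≈ 37.5 minutes.

37 minutes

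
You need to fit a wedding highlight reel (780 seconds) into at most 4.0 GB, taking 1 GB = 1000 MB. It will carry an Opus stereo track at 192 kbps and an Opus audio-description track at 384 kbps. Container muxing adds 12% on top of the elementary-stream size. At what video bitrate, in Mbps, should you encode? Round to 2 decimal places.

Budget: 4.0 GB = 32000.0 Mb.
Stream payload after overhead: 32000.0 / 1.12 = 28571.4 Mb.
Total bitrate budget: 28571.4 Mb / 780 s = 36.630 Mbps.
Audio total: 192 + 384 = 576 kbps = 0.576 Mbps.
Video: 36.630 − 0.576 = 36.054 Mbps.

36.05 Mbps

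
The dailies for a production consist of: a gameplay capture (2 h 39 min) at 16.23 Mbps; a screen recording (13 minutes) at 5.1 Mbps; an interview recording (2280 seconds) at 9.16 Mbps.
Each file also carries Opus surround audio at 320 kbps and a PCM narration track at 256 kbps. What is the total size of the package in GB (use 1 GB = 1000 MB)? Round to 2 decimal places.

Audio total: 320 + 256 = 576 kbps = 0.576 Mbps.
gameplay capture: 16.806 Mbps × 9540 s = 160329.2 Mb
screen recording: 5.676 Mbps × 780 s = 4427.3 Mb
interview recording: 9.736 Mbps × 2280 s = 22198.1 Mb
Total: 186954.6 Mb = 23369.3 MB.
= 23.37 GB.

23.37 GB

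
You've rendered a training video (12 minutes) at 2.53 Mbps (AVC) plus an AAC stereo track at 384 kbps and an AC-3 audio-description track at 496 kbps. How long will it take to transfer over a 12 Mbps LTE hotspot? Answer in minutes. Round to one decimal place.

12 min = 720 s
Audio total: 384 + 496 = 880 kbps = 0.880 Mbps.
Total bitrate: 3.410 Mbps.
File: 3.410 Mbps × 720 s = 2455.2 Mb.
At 12 Mbps: 2455.2 / 12 = 204.6 s ≈ 3.41 minutes.

3.4 minutes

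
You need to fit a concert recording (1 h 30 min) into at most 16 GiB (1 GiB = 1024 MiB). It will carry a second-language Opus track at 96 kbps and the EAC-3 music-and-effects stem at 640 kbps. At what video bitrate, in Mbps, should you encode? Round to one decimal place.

Budget: 16 GiB = 137439.0 Mb.
1 h 30 min = 90 min = 5400 s
Total bitrate budget: 137439.0 Mb / 5400 s = 25.452 Mbps.
Audio total: 96 + 640 = 736 kbps = 0.736 Mbps.
Video: 25.452 − 0.736 = 24.716 Mbps.

24.7 Mbps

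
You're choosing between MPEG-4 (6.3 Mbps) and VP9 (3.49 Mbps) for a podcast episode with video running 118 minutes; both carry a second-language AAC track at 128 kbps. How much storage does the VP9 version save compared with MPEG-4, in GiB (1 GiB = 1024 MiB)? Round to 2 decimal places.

118 min = 7080 s
Audio: 128 kbps = 0.128 Mbps.
MPEG-4: 6.428 Mbps × 7080 s = 45510.2 Mb = 5.298 GiB.
VP9: 3.618 Mbps × 7080 s = 25615.4 Mb = 2.982 GiB.
Saving: 5.298 − 2.982 = 2.316 GiB.

2.32 GiB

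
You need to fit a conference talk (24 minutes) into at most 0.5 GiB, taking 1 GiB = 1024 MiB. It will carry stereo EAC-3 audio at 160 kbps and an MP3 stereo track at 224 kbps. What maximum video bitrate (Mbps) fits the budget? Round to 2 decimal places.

Budget: 0.5 GiB = 4295.0 Mb.
24 min = 1440 s
Total bitrate budget: 4295.0 Mb / 1440 s = 2.983 Mbps.
Audio total: 160 + 224 = 384 kbps = 0.384 Mbps.
Video: 2.983 − 0.384 = 2.599 Mbps.

2.60 Mbps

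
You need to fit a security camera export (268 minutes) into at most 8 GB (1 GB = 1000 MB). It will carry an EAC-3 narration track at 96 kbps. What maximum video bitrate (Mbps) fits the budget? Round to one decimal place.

Budget: 8 GB = 64000.0 Mb.
268 min = 16080 s
Total bitrate budget: 64000.0 Mb / 16080 s = 3.980 Mbps.
Audio: 96 kbps = 0.096 Mbps.
Video: 3.980 − 0.096 = 3.884 Mbps.

3.9 Mbps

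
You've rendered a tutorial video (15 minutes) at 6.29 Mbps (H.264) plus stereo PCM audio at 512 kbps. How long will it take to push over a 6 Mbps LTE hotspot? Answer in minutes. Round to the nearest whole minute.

17 minutes

15 min = 900 s
Audio: 512 kbps = 0.512 Mbps.
Total bitrate: 6.802 Mbps.
File: 6.802 Mbps × 900 s = 6121.8 Mb.
At 6 Mbps: 6121.8 / 6 = 1020.3 s ≈ 17 minutes.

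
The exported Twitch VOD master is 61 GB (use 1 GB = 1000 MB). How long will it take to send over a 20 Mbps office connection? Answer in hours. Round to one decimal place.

File: 61 GB = 488000.0 Mb.
At 20 Mbps: 488000.0 / 20 = 24400.0 s ≈ 6.78 hours.

6.8 hours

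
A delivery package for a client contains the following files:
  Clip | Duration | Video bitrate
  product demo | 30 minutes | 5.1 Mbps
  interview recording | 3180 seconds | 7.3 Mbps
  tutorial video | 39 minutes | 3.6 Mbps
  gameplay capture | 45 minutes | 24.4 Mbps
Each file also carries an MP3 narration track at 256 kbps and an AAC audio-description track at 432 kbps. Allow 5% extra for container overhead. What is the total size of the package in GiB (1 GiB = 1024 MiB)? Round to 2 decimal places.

13.89 GiB

Audio total: 256 + 432 = 688 kbps = 0.688 Mbps.
product demo: 5.788 Mbps × 1800 s × 1.05 = 10939.3 Mb
interview recording: 7.988 Mbps × 3180 s × 1.05 = 26671.9 Mb
tutorial video: 4.288 Mbps × 2340 s × 1.05 = 10535.6 Mb
gameplay capture: 25.088 Mbps × 2700 s × 1.05 = 71124.5 Mb
Total: 119271.3 Mb = 14908.9 MB.
= 13.89 GiB.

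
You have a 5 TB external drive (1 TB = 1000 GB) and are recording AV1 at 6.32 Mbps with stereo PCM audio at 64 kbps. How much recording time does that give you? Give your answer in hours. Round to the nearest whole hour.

1740 hours

Audio: 64 kbps = 0.064 Mbps.
Total bitrate: 6.32 + 0.064 = 6.384 Mbps.
Capacity: 5 TB = 40,000,000 Mb.
Recording time: 40,000,000 / 6.384 = 6,265,664 s ≈ 1,740 hours.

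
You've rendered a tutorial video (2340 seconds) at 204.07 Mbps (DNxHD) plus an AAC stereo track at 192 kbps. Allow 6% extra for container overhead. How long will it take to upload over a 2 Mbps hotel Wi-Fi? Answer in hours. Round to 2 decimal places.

Audio: 192 kbps = 0.192 Mbps.
Total bitrate: 204.262 Mbps.
File: 204.262 Mbps × 2340 s = 477973.1 Mb.
With 6% container overhead: ×1.06. → 506651.5 Mb.
At 2 Mbps: 506651.5 / 2 = 253325.7 s ≈ 70.4 hours.

70.37 hours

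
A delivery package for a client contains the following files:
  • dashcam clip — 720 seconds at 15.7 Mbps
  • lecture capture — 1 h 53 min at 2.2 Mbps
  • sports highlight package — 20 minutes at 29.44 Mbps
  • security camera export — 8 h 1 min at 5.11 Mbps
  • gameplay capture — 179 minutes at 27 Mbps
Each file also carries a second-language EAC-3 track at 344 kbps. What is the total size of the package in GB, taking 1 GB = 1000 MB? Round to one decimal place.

Audio: 344 kbps = 0.344 Mbps.
dashcam clip: 16.044 Mbps × 720 s = 11551.7 Mb
lecture capture: 2.544 Mbps × 6780 s = 17248.3 Mb
sports highlight package: 29.784 Mbps × 1200 s = 35740.8 Mb
security camera export: 5.454 Mbps × 28860 s = 157402.4 Mb
gameplay capture: 27.344 Mbps × 10740 s = 293674.6 Mb
Total: 515617.8 Mb = 64452.2 MB.
= 64.45 GB.

64.5 GB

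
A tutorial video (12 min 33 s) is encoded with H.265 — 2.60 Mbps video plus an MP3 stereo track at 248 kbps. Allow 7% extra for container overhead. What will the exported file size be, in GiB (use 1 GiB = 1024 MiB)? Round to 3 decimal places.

12 min 33 s = 753 s
Audio: 248 kbps = 0.248 Mbps.
Total bitrate: 2.60 + 0.248 = 2.848 Mbps.
Stream data: 2.848 Mbps × 753 s = 2144.5 Mb.
With 7% container overhead: ×1.07.
2,295 Mb = 286,832,760 bytes ÷ 1,073,741,824 = 0.2671 GiB.

0.267 GiB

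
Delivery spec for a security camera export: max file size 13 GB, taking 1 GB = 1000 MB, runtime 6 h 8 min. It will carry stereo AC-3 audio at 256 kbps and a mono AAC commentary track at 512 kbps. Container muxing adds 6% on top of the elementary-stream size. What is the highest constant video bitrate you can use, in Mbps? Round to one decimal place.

3.7 Mbps

Budget: 13 GB = 104000.0 Mb.
Stream payload after overhead: 104000.0 / 1.06 = 98113.2 Mb.
6 h 8 min = 368 min = 22080 s
Total bitrate budget: 98113.2 Mb / 22080 s = 4.444 Mbps.
Audio total: 256 + 512 = 768 kbps = 0.768 Mbps.
Video: 4.444 − 0.768 = 3.676 Mbps.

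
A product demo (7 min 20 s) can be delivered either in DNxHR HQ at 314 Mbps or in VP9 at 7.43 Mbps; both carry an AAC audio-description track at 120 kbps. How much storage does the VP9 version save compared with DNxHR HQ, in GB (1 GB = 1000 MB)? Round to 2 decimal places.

16.86 GB

7 min 20 s = 440 s
Audio: 120 kbps = 0.120 Mbps.
DNxHR HQ: 314.120 Mbps × 440 s = 138212.8 Mb = 17.277 GB.
VP9: 7.550 Mbps × 440 s = 3322.0 Mb = 0.415 GB.
Saving: 17.277 − 0.415 = 16.861 GB.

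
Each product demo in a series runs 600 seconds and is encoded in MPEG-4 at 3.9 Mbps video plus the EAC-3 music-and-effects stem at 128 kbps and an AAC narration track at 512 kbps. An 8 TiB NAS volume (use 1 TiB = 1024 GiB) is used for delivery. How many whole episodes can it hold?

25832

Audio total: 128 + 512 = 640 kbps = 0.640 Mbps.
Total bitrate: 4.540 Mbps.
Per item: 4.540 Mbps × 600 s = 2,724 Mb = 340.5 MB.
Capacity: 8 TiB = 70,368,744 Mb; 25832.87 items → 25832 complete.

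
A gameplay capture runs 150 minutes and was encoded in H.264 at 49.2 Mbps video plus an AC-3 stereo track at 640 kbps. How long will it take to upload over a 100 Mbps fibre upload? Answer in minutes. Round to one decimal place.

74.8 minutes

150 min = 9000 s
Audio: 640 kbps = 0.640 Mbps.
Total bitrate: 49.840 Mbps.
File: 49.840 Mbps × 9000 s = 448560.0 Mb.
At 100 Mbps: 448560.0 / 100 = 4485.6 s ≈ 74.8 minutes.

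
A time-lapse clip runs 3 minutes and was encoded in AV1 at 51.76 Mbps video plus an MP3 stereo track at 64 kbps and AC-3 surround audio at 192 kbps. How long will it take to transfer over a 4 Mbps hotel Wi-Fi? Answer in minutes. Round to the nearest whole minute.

39 minutes

3 min = 180 s
Audio total: 64 + 192 = 256 kbps = 0.256 Mbps.
Total bitrate: 52.016 Mbps.
File: 52.016 Mbps × 180 s = 9362.9 Mb.
At 4 Mbps: 9362.9 / 4 = 2340.7 s ≈ 39 minutes.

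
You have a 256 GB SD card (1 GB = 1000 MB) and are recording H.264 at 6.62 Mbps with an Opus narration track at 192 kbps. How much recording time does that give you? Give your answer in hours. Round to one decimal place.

83.5 hours

Audio: 192 kbps = 0.192 Mbps.
Total bitrate: 6.62 + 0.192 = 6.812 Mbps.
Capacity: 256 GB = 2,048,000 Mb.
Recording time: 2,048,000 / 6.812 = 300,646 s ≈ 83.5 hours.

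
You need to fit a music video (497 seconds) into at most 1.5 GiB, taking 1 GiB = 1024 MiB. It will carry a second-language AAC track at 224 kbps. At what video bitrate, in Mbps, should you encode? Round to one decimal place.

25.7 Mbps

Budget: 1.5 GiB = 12884.9 Mb.
Total bitrate budget: 12884.9 Mb / 497 s = 25.925 Mbps.
Audio: 224 kbps = 0.224 Mbps.
Video: 25.925 − 0.224 = 25.701 Mbps.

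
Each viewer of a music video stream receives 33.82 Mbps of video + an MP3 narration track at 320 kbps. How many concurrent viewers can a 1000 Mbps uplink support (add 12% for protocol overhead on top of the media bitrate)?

Audio: 320 kbps = 0.320 Mbps.
Per-viewer media rate: 34.140 Mbps.
On the wire with 12% overhead: 38.237 Mbps.
1000 Mbps = 1,000 Mbps; 1,000 / 38.237 = 26.15 → 26 viewers.

26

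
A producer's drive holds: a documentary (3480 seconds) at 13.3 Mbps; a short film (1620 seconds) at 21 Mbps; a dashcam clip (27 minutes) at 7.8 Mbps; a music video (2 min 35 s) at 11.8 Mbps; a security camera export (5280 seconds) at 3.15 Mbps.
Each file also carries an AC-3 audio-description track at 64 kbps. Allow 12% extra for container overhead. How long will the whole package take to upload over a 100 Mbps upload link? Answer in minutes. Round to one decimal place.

Audio: 64 kbps = 0.064 Mbps.
documentary: 13.364 Mbps × 3480 s × 1.12 = 52087.5 Mb
short film: 21.064 Mbps × 1620 s × 1.12 = 38218.5 Mb
dashcam clip: 7.864 Mbps × 1620 s × 1.12 = 14268.4 Mb
music video: 11.864 Mbps × 155 s × 1.12 = 2059.6 Mb
security camera export: 3.214 Mbps × 5280 s × 1.12 = 19006.3 Mb
Total: 125640.4 Mb = 15705.0 MB.
At 100 Mbps: 125640.4 / 100 = 1256 s ≈ 20.9 minutes.

20.9 minutes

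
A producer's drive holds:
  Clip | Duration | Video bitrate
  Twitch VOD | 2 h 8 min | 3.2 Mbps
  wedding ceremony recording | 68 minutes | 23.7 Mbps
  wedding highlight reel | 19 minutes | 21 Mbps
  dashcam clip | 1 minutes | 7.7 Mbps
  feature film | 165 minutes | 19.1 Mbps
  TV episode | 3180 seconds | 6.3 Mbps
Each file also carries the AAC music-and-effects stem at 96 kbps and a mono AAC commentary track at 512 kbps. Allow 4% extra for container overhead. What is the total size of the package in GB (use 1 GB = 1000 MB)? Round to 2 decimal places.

Audio total: 96 + 512 = 608 kbps = 0.608 Mbps.
Twitch VOD: 3.808 Mbps × 7680 s × 1.04 = 30415.3 Mb
wedding ceremony recording: 24.308 Mbps × 4080 s × 1.04 = 103143.7 Mb
wedding highlight reel: 21.608 Mbps × 1140 s × 1.04 = 25618.4 Mb
dashcam clip: 8.308 Mbps × 60 s × 1.04 = 518.4 Mb
feature film: 19.708 Mbps × 9900 s × 1.04 = 202913.6 Mb
TV episode: 6.908 Mbps × 3180 s × 1.04 = 22846.1 Mb
Total: 385455.5 Mb = 48181.9 MB.
= 48.18 GB.

48.18 GB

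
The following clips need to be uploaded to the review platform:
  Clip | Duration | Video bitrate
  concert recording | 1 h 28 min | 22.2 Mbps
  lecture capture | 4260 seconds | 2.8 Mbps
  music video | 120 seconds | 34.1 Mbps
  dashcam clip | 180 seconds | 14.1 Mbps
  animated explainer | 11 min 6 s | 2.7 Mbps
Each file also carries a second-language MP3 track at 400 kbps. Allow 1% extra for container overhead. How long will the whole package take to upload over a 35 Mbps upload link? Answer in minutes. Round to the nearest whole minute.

Audio: 400 kbps = 0.400 Mbps.
concert recording: 22.600 Mbps × 5280 s × 1.01 = 120521.3 Mb
lecture capture: 3.200 Mbps × 4260 s × 1.01 = 13768.3 Mb
music video: 34.500 Mbps × 120 s × 1.01 = 4181.4 Mb
dashcam clip: 14.500 Mbps × 180 s × 1.01 = 2636.1 Mb
animated explainer: 3.100 Mbps × 666 s × 1.01 = 2085.2 Mb
Total: 143192.3 Mb = 17899.0 MB.
At 35 Mbps: 143192.3 / 35 = 4091 s ≈ 68.2 minutes.

68 minutes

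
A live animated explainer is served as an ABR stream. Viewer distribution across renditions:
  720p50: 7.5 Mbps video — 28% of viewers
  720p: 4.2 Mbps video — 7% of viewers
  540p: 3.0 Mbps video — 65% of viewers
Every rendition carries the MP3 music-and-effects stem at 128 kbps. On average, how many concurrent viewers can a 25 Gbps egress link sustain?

5590

Audio: 128 kbps = 0.128 Mbps.
Average per-viewer bitrate: 0.28×7.628 + 0.07×4.328 + 0.65×3.128 = 4.472 Mbps.
25 Gbps = 25,000 Mbps; 25,000 / 4.472 = 5590.34 → 5590.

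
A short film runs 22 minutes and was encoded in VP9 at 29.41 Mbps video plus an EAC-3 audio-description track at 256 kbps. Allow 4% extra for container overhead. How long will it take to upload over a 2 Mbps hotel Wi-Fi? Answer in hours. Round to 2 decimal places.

22 min = 1320 s
Audio: 256 kbps = 0.256 Mbps.
Total bitrate: 29.666 Mbps.
File: 29.666 Mbps × 1320 s = 39159.1 Mb.
With 4% container overhead: ×1.04. → 40725.5 Mb.
At 2 Mbps: 40725.5 / 2 = 20362.7 s ≈ 5.66 hours.

5.66 hours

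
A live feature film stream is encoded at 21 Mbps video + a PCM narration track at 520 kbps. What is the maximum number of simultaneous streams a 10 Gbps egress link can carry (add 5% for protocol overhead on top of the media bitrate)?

Audio: 520 kbps = 0.520 Mbps.
Per-viewer media rate: 21.520 Mbps.
On the wire with 5% overhead: 22.596 Mbps.
10 Gbps = 10,000 Mbps; 10,000 / 22.596 = 442.56 → 442 viewers.

442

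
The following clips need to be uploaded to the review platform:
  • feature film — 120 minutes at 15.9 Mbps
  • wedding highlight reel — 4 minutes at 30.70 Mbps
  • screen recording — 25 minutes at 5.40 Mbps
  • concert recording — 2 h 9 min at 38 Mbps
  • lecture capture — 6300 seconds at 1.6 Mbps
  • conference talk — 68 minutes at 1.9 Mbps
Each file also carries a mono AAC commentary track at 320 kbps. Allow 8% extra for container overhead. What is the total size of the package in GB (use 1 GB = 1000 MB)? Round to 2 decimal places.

60.83 GB

Audio: 320 kbps = 0.320 Mbps.
feature film: 16.220 Mbps × 7200 s × 1.08 = 126126.7 Mb
wedding highlight reel: 31.020 Mbps × 240 s × 1.08 = 8040.4 Mb
screen recording: 5.720 Mbps × 1500 s × 1.08 = 9266.4 Mb
concert recording: 38.320 Mbps × 7740 s × 1.08 = 320324.5 Mb
lecture capture: 1.920 Mbps × 6300 s × 1.08 = 13063.7 Mb
conference talk: 2.220 Mbps × 4080 s × 1.08 = 9782.2 Mb
Total: 486603.9 Mb = 60825.5 MB.
= 60.83 GB.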